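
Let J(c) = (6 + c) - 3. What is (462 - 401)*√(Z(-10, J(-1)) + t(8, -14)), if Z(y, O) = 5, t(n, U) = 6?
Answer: 61*√11 ≈ 202.31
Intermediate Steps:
J(c) = 3 + c
(462 - 401)*√(Z(-10, J(-1)) + t(8, -14)) = (462 - 401)*√(5 + 6) = 61*√11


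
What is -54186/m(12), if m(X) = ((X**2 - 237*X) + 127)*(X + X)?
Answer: 9031/10292 ≈ 0.87748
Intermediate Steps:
m(X) = 2*X*(127 + X**2 - 237*X) (m(X) = (127 + X**2 - 237*X)*(2*X) = 2*X*(127 + X**2 - 237*X))
-54186/m(12) = -54186*1/(24*(127 + 12**2 - 237*12)) = -54186*1/(24*(127 + 144 - 2844)) = -54186/(2*12*(-2573)) = -54186/(-61752) = -54186*(-1/61752) = 9031/10292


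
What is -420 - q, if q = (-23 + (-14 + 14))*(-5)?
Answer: -535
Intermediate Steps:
q = 115 (q = (-23 + 0)*(-5) = -23*(-5) = 115)
-420 - q = -420 - 1*115 = -420 - 115 = -535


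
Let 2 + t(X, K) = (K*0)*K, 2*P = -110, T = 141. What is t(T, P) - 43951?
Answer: -43953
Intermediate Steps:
P = -55 (P = (½)*(-110) = -55)
t(X, K) = -2 (t(X, K) = -2 + (K*0)*K = -2 + 0*K = -2 + 0 = -2)
t(T, P) - 43951 = -2 - 43951 = -43953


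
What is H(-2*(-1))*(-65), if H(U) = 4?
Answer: -260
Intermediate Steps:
H(-2*(-1))*(-65) = 4*(-65) = -260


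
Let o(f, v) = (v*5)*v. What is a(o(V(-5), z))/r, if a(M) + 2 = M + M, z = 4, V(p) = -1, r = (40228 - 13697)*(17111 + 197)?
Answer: 79/229599274 ≈ 3.4408e-7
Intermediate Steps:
r = 459198548 (r = 26531*17308 = 459198548)
o(f, v) = 5*v**2 (o(f, v) = (5*v)*v = 5*v**2)
a(M) = -2 + 2*M (a(M) = -2 + (M + M) = -2 + 2*M)
a(o(V(-5), z))/r = (-2 + 2*(5*4**2))/459198548 = (-2 + 2*(5*16))*(1/459198548) = (-2 + 2*80)*(1/459198548) = (-2 + 160)*(1/459198548) = 158*(1/459198548) = 79/229599274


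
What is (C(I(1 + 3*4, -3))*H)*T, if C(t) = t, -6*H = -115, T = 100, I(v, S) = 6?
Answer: 11500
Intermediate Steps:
H = 115/6 (H = -1/6*(-115) = 115/6 ≈ 19.167)
(C(I(1 + 3*4, -3))*H)*T = (6*(115/6))*100 = 115*100 = 11500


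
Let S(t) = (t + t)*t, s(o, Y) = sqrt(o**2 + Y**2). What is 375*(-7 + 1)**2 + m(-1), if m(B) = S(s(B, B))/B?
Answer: 13496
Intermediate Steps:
s(o, Y) = sqrt(Y**2 + o**2)
S(t) = 2*t**2 (S(t) = (2*t)*t = 2*t**2)
m(B) = 4*B (m(B) = (2*(sqrt(B**2 + B**2))**2)/B = (2*(sqrt(2*B**2))**2)/B = (2*(sqrt(2)*sqrt(B**2))**2)/B = (2*(2*B**2))/B = (4*B**2)/B = 4*B)
375*(-7 + 1)**2 + m(-1) = 375*(-7 + 1)**2 + 4*(-1) = 375*(-6)**2 - 4 = 375*36 - 4 = 13500 - 4 = 13496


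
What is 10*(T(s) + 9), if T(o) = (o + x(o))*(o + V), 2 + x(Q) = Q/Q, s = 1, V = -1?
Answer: 90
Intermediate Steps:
x(Q) = -1 (x(Q) = -2 + Q/Q = -2 + 1 = -1)
T(o) = (-1 + o)² (T(o) = (o - 1)*(o - 1) = (-1 + o)*(-1 + o) = (-1 + o)²)
10*(T(s) + 9) = 10*((1 + 1² - 2*1) + 9) = 10*((1 + 1 - 2) + 9) = 10*(0 + 9) = 10*9 = 90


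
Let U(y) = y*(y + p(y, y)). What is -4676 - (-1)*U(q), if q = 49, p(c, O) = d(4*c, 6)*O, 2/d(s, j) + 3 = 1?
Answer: -4676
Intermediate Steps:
d(s, j) = -1 (d(s, j) = 2/(-3 + 1) = 2/(-2) = 2*(-½) = -1)
p(c, O) = -O
U(y) = 0 (U(y) = y*(y - y) = y*0 = 0)
-4676 - (-1)*U(q) = -4676 - (-1)*0 = -4676 - 1*0 = -4676 + 0 = -4676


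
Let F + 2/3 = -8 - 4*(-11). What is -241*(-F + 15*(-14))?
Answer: 177376/3 ≈ 59125.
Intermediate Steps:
F = 106/3 (F = -⅔ + (-8 - 4*(-11)) = -⅔ + (-8 + 44) = -⅔ + 36 = 106/3 ≈ 35.333)
-241*(-F + 15*(-14)) = -241*(-1*106/3 + 15*(-14)) = -241*(-106/3 - 210) = -241*(-736/3) = 177376/3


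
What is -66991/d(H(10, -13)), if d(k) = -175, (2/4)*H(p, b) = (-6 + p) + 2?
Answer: 66991/175 ≈ 382.81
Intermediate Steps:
H(p, b) = -8 + 2*p (H(p, b) = 2*((-6 + p) + 2) = 2*(-4 + p) = -8 + 2*p)
-66991/d(H(10, -13)) = -66991/(-175) = -66991*(-1/175) = 66991/175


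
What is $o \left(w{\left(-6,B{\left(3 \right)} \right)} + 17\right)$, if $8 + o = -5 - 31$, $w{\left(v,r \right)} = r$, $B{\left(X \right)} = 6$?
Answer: $-1012$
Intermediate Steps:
$o = -44$ ($o = -8 - 36 = -44$)
$o \left(w{\left(-6,B{\left(3 \right)} \right)} + 17\right) = - 44 \left(6 + 17\right) = \left(-44\right) 23 = -1012$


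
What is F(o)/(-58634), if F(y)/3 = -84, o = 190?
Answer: 126/29317 ≈ 0.0042978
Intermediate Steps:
F(y) = -252 (F(y) = 3*(-84) = -252)
F(o)/(-58634) = -252/(-58634) = -252*(-1/58634) = 126/29317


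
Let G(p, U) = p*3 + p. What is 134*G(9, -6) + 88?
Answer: 4912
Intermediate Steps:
G(p, U) = 4*p (G(p, U) = 3*p + p = 4*p)
134*G(9, -6) + 88 = 134*(4*9) + 88 = 134*36 + 88 = 4824 + 88 = 4912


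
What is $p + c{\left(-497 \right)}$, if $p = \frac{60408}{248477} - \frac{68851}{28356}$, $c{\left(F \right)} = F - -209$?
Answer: $- \frac{2044589338535}{7045813812} \approx -290.19$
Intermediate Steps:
$c{\left(F \right)} = 209 + F$ ($c{\left(F \right)} = F + 209 = 209 + F$)
$p = - \frac{15394960679}{7045813812}$ ($p = 60408 \cdot \frac{1}{248477} - \frac{68851}{28356} = \frac{60408}{248477} - \frac{68851}{28356} = - \frac{15394960679}{7045813812} \approx -2.185$)
$p + c{\left(-497 \right)} = - \frac{15394960679}{7045813812} + \left(209 - 497\right) = - \frac{15394960679}{7045813812} - 288 = - \frac{2044589338535}{7045813812}$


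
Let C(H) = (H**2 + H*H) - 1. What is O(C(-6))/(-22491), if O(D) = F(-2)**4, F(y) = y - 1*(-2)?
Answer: 0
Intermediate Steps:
C(H) = -1 + 2*H**2 (C(H) = (H**2 + H**2) - 1 = 2*H**2 - 1 = -1 + 2*H**2)
F(y) = 2 + y (F(y) = y + 2 = 2 + y)
O(D) = 0 (O(D) = (2 - 2)**4 = 0**4 = 0)
O(C(-6))/(-22491) = 0/(-22491) = 0*(-1/22491) = 0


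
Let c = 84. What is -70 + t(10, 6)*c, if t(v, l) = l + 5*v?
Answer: 4634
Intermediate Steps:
-70 + t(10, 6)*c = -70 + (6 + 5*10)*84 = -70 + (6 + 50)*84 = -70 + 56*84 = -70 + 4704 = 4634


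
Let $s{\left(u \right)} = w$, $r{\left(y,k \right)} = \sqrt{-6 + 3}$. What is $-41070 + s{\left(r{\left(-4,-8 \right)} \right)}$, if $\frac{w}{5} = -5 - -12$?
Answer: $-41035$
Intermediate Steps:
$r{\left(y,k \right)} = i \sqrt{3}$ ($r{\left(y,k \right)} = \sqrt{-3} = i \sqrt{3}$)
$w = 35$ ($w = 5 \left(-5 - -12\right) = 5 \left(-5 + 12\right) = 5 \cdot 7 = 35$)
$s{\left(u \right)} = 35$
$-41070 + s{\left(r{\left(-4,-8 \right)} \right)} = -41070 + 35 = -41035$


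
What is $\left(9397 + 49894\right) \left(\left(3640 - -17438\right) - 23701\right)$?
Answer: $-155520293$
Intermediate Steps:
$\left(9397 + 49894\right) \left(\left(3640 - -17438\right) - 23701\right) = 59291 \left(\left(3640 + 17438\right) - 23701\right) = 59291 \left(21078 - 23701\right) = 59291 \left(-2623\right) = -155520293$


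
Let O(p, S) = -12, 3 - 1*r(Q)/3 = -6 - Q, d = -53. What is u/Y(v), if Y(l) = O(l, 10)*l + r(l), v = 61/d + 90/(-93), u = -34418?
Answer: -28274387/37845 ≈ -747.11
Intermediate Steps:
r(Q) = 27 + 3*Q (r(Q) = 9 - 3*(-6 - Q) = 9 + (18 + 3*Q) = 27 + 3*Q)
v = -3481/1643 (v = 61/(-53) + 90/(-93) = 61*(-1/53) + 90*(-1/93) = -61/53 - 30/31 = -3481/1643 ≈ -2.1187)
Y(l) = 27 - 9*l (Y(l) = -12*l + (27 + 3*l) = 27 - 9*l)
u/Y(v) = -34418/(27 - 9*(-3481/1643)) = -34418/(27 + 31329/1643) = -34418/75690/1643 = -34418*1643/75690 = -28274387/37845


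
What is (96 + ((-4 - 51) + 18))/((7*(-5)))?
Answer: -59/35 ≈ -1.6857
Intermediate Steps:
(96 + ((-4 - 51) + 18))/((7*(-5))) = (96 + (-55 + 18))/(-35) = -(96 - 37)/35 = -1/35*59 = -59/35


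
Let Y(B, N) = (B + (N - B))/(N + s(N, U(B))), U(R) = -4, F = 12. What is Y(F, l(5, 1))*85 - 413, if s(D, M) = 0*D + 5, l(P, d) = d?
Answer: -2393/6 ≈ -398.83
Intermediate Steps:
s(D, M) = 5 (s(D, M) = 0 + 5 = 5)
Y(B, N) = N/(5 + N) (Y(B, N) = (B + (N - B))/(N + 5) = N/(5 + N))
Y(F, l(5, 1))*85 - 413 = (1/(5 + 1))*85 - 413 = (1/6)*85 - 413 = 85/6 - 413 = -2393/6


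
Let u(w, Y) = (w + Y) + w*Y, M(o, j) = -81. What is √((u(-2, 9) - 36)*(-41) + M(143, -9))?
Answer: √1846 ≈ 42.965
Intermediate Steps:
u(w, Y) = Y + w + Y*w (u(w, Y) = (Y + w) + Y*w = Y + w + Y*w)
√((u(-2, 9) - 36)*(-41) + M(143, -9)) = √(((9 - 2 + 9*(-2)) - 36)*(-41) - 81) = √(((9 - 2 - 18) - 36)*(-41) - 81) = √((-11 - 36)*(-41) - 81) = √(-47*(-41) - 81) = √(1927 - 81) = √1846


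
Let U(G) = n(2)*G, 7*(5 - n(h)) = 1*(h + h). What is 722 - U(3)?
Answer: 4961/7 ≈ 708.71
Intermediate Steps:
n(h) = 5 - 2*h/7 (n(h) = 5 - (h + h)/7 = 5 - 2*h/7)
U(G) = 31*G/7 (U(G) = (5 - 2/7*2)*G = (5 - 4/7)*G = 31*G/7)
722 - U(3) = 722 - 31*3/7 = 722 - 1*93/7 = 722 - 93/7 = 4961/7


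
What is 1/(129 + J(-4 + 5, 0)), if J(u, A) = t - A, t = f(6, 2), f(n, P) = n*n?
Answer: 1/165 ≈ 0.0060606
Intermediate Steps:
f(n, P) = n²
t = 36 (t = 6² = 36)
J(u, A) = 36 - A
1/(129 + J(-4 + 5, 0)) = 1/(129 + (36 - 1*0)) = 1/(129 + (36 + 0)) = 1/(129 + 36) = 1/165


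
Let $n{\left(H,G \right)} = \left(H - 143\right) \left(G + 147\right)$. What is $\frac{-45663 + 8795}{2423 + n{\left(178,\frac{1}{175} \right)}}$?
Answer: $- \frac{184340}{37841} \approx -4.8714$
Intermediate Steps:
$n{\left(H,G \right)} = \left(-143 + H\right) \left(147 + G\right)$
$\frac{-45663 + 8795}{2423 + n{\left(178,\frac{1}{175} \right)}} = \frac{-45663 + 8795}{2423 + \left(-21021 - \frac{143}{175} + 147 \cdot 178 + \frac{1}{175} \cdot 178\right)} = - \frac{36868}{2423 + \left(-21021 - \frac{143}{175} + 26166 + \frac{1}{175} \cdot 178\right)} = - \frac{36868}{2423 + \left(-21021 - \frac{143}{175} + 26166 + \frac{178}{175}\right)} = - \frac{36868}{2423 + \frac{25726}{5}} = - \frac{36868}{\frac{37841}{5}} = \left(-36868\right) \frac{5}{37841} = - \frac{184340}{37841}$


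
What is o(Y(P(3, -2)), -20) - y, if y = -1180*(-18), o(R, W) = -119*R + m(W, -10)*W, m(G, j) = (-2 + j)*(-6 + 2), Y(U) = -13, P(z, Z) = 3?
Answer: -20653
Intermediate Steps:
m(G, j) = 8 - 4*j (m(G, j) = (-2 + j)*(-4) = 8 - 4*j)
o(R, W) = -119*R + 48*W (o(R, W) = -119*R + (8 - 4*(-10))*W = -119*R + (8 + 40)*W = -119*R + 48*W)
y = 21240
o(Y(P(3, -2)), -20) - y = (-119*(-13) + 48*(-20)) - 1*21240 = (1547 - 960) - 21240 = 587 - 21240 = -20653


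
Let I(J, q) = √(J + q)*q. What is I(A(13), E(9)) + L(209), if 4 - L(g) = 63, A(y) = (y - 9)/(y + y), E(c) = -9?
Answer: -59 - 9*I*√1495/13 ≈ -59.0 - 26.768*I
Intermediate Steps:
A(y) = (-9 + y)/(2*y) (A(y) = (-9 + y)/((2*y)) = (-9 + y)*(1/(2*y)) = (-9 + y)/(2*y))
L(g) = -59 (L(g) = 4 - 1*63 = 4 - 63 = -59)
I(J, q) = q*√(J + q)
I(A(13), E(9)) + L(209) = -9*√((½)*(-9 + 13)/13 - 9) - 59 = -9*√((½)*(1/13)*4 - 9) - 59 = -9*√(2/13 - 9) - 59 = -9*I*√1495/13 - 59 = -59 - 9*I*√1495/13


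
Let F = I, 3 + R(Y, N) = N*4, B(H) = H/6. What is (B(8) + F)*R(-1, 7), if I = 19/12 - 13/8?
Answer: 775/24 ≈ 32.292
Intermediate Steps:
B(H) = H/6 (B(H) = H*(1/6) = H/6)
R(Y, N) = -3 + 4*N (R(Y, N) = -3 + N*4 = -3 + 4*N)
I = -1/24 (I = 19*(1/12) - 13*1/8 = 19/12 - 13/8 = -1/24 ≈ -0.041667)
F = -1/24 ≈ -0.041667
(B(8) + F)*R(-1, 7) = ((1/6)*8 - 1/24)*(-3 + 4*7) = (4/3 - 1/24)*(-3 + 28) = (31/24)*25 = 775/24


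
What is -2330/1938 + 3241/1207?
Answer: 102022/68799 ≈ 1.4829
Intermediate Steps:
-2330/1938 + 3241/1207 = -2330*1/1938 + 3241*(1/1207) = -1165/969 + 3241/1207 = 102022/68799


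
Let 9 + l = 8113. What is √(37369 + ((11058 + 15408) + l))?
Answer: √71939 ≈ 268.21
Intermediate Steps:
l = 8104 (l = -9 + 8113 = 8104)
√(37369 + ((11058 + 15408) + l)) = √(37369 + ((11058 + 15408) + 8104)) = √(37369 + (26466 + 8104)) = √(37369 + 34570) = √71939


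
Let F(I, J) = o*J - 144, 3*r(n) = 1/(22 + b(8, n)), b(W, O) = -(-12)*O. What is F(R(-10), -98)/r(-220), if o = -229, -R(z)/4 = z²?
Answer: -175128492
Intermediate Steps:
R(z) = -4*z²
b(W, O) = 12*O
r(n) = 1/(3*(22 + 12*n))
F(I, J) = -144 - 229*J (F(I, J) = -229*J - 144 = -144 - 229*J)
F(R(-10), -98)/r(-220) = (-144 - 229*(-98))/((1/(6*(11 + 6*(-220))))) = (-144 + 22442)/((1/(6*(11 - 1320)))) = 22298/(((⅙)/(-1309))) = 22298/(((⅙)*(-1/1309))) = 22298/(-1/7854) = 22298*(-7854) = -175128492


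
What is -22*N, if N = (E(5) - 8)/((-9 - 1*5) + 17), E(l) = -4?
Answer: 88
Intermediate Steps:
N = -4 (N = (-4 - 8)/((-9 - 1*5) + 17) = -12/((-9 - 5) + 17) = -12/(-14 + 17) = -12/3 = -12*1/3 = -4)
-22*N = -22*(-4) = 88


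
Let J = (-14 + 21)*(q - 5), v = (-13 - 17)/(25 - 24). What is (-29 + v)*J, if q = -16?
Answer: 8673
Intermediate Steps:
v = -30 (v = -30/1 = -30*1 = -30)
J = -147 (J = (-14 + 21)*(-16 - 5) = 7*(-21) = -147)
(-29 + v)*J = (-29 - 30)*(-147) = -59*(-147) = 8673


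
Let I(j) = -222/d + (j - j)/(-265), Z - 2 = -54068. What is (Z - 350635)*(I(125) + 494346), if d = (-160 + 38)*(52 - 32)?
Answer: -244076075987931/1220 ≈ -2.0006e+11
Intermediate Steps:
Z = -54066 (Z = 2 - 54068 = -54066)
d = -2440 (d = -122*20 = -2440)
I(j) = 111/1220 (I(j) = -222/(-2440) + (j - j)/(-265) = -222*(-1/2440) + 0*(-1/265) = 111/1220 + 0 = 111/1220)
(Z - 350635)*(I(125) + 494346) = (-54066 - 350635)*(111/1220 + 494346) = -404701*603102231/1220 = -244076075987931/1220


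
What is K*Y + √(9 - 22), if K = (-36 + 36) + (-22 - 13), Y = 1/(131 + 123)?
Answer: -35/254 + I*√13 ≈ -0.1378 + 3.6056*I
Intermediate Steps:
Y = 1/254 ≈ 0.0039370
K = -35 (K = 0 - 35 = -35)
K*Y + √(9 - 22) = -35*1/254 + √(9 - 22) = -35/254 + √(-13) = -35/254 + I*√13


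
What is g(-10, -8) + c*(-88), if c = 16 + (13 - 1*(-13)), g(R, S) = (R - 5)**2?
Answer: -3471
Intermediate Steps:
g(R, S) = (-5 + R)**2
c = 42 (c = 16 + (13 + 13) = 16 + 26 = 42)
g(-10, -8) + c*(-88) = (-5 - 10)**2 + 42*(-88) = (-15)**2 - 3696 = 225 - 3696 = -3471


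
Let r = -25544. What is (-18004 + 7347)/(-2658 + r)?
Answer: 10657/28202 ≈ 0.37788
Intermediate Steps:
(-18004 + 7347)/(-2658 + r) = (-18004 + 7347)/(-2658 - 25544) = -10657/(-28202) = -10657*(-1/28202) = 10657/28202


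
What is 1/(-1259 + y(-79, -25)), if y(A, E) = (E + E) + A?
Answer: -1/1388 ≈ -0.00072046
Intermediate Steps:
y(A, E) = A + 2*E (y(A, E) = 2*E + A = A + 2*E)
1/(-1259 + y(-79, -25)) = 1/(-1259 + (-79 + 2*(-25))) = 1/(-1259 + (-79 - 50)) = 1/(-1259 - 129) = 1/(-1388) = -1/1388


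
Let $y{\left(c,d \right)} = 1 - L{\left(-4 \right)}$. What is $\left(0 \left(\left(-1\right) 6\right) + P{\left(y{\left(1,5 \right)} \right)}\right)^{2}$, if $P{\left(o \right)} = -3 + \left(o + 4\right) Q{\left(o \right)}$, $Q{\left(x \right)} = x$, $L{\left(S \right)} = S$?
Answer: $1764$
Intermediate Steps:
$y{\left(c,d \right)} = 5$ ($y{\left(c,d \right)} = 1 - -4 = 1 + 4 = 5$)
$P{\left(o \right)} = -3 + o \left(4 + o\right)$ ($P{\left(o \right)} = -3 + \left(o + 4\right) o = -3 + \left(4 + o\right) o = -3 + o \left(4 + o\right)$)
$\left(0 \left(\left(-1\right) 6\right) + P{\left(y{\left(1,5 \right)} \right)}\right)^{2} = \left(0 \left(\left(-1\right) 6\right) + \left(-3 + 5^{2} + 4 \cdot 5\right)\right)^{2} = \left(0 \left(-6\right) + \left(-3 + 25 + 20\right)\right)^{2} = \left(0 + 42\right)^{2} = 42^{2} = 1764$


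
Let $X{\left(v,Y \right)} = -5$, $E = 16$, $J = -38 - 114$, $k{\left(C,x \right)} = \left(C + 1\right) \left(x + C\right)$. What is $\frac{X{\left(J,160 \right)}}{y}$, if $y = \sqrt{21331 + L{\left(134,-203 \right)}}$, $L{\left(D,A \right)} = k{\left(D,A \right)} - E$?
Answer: $- \frac{\sqrt{30}}{120} \approx -0.045644$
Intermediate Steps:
$k{\left(C,x \right)} = \left(1 + C\right) \left(C + x\right)$
$J = -152$ ($J = -38 - 114 = -152$)
$L{\left(D,A \right)} = -16 + A + D + D^{2} + A D$ ($L{\left(D,A \right)} = \left(D + A + D^{2} + D A\right) - 16 = \left(D + A + D^{2} + A D\right) - 16 = \left(A + D + D^{2} + A D\right) - 16 = -16 + A + D + D^{2} + A D$)
$y = 20 \sqrt{30}$ ($y = \sqrt{21331 - \left(27287 - 17956\right)} = \sqrt{21331 - 9331} = \sqrt{12000} = 20 \sqrt{30} \approx 109.54$)
$\frac{X{\left(J,160 \right)}}{y} = - \frac{5}{20 \sqrt{30}} = - 5 \frac{\sqrt{30}}{600} = - \frac{\sqrt{30}}{120}$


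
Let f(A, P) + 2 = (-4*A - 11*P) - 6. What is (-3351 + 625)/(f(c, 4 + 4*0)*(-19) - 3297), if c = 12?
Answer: 2726/1397 ≈ 1.9513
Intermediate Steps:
f(A, P) = -8 - 11*P - 4*A (f(A, P) = -2 + ((-4*A - 11*P) - 6) = -2 + ((-11*P - 4*A) - 6) = -2 + (-6 - 11*P - 4*A) = -8 - 11*P - 4*A)
(-3351 + 625)/(f(c, 4 + 4*0)*(-19) - 3297) = (-3351 + 625)/((-8 - 11*(4 + 4*0) - 4*12)*(-19) - 3297) = -2726/((-8 - 11*(4 + 0) - 48)*(-19) - 3297) = -2726/((-8 - 11*4 - 48)*(-19) - 3297) = -2726/((-8 - 44 - 48)*(-19) - 3297) = -2726/(-100*(-19) - 3297) = -2726/(1900 - 3297) = -2726/(-1397) = -2726*(-1/1397) = 2726/1397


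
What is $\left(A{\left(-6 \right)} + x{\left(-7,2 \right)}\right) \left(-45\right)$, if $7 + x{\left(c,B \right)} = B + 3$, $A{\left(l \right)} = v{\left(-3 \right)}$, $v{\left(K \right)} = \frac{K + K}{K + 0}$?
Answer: $0$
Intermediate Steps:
$v{\left(K \right)} = 2$ ($v{\left(K \right)} = \frac{2 K}{K} = 2$)
$A{\left(l \right)} = 2$
$x{\left(c,B \right)} = -4 + B$ ($x{\left(c,B \right)} = -7 + \left(B + 3\right) = -7 + \left(3 + B\right) = -4 + B$)
$\left(A{\left(-6 \right)} + x{\left(-7,2 \right)}\right) \left(-45\right) = \left(2 + \left(-4 + 2\right)\right) \left(-45\right) = \left(2 - 2\right) \left(-45\right) = 0 \left(-45\right) = 0$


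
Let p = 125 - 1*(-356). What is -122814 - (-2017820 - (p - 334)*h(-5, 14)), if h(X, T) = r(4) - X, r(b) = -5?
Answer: 1895006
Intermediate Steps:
p = 481 (p = 125 + 356 = 481)
h(X, T) = -5 - X
-122814 - (-2017820 - (p - 334)*h(-5, 14)) = -122814 - (-2017820 - (481 - 334)*(-5 - 1*(-5))) = -122814 - (-2017820 - 147*(-5 + 5)) = -122814 - (-2017820 - 147*0) = -122814 - (-2017820 - 1*0) = -122814 - (-2017820 + 0) = -122814 - 1*(-2017820) = -122814 + 2017820 = 1895006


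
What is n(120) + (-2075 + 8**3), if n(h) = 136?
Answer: -1427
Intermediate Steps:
n(120) + (-2075 + 8**3) = 136 + (-2075 + 8**3) = 136 + (-2075 + 512) = 136 - 1563 = -1427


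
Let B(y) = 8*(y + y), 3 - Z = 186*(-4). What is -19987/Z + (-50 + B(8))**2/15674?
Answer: -154365745/5854239 ≈ -26.368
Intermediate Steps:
Z = 747 (Z = 3 - 186*(-4) = 3 - 1*(-744) = 3 + 744 = 747)
B(y) = 16*y (B(y) = 8*(2*y) = 16*y)
-19987/Z + (-50 + B(8))**2/15674 = -19987/747 + (-50 + 16*8)**2/15674 = -19987*1/747 + (-50 + 128)**2*(1/15674) = -19987/747 + 78**2*(1/15674) = -19987/747 + 6084*(1/15674) = -19987/747 + 3042/7837 = -154365745/5854239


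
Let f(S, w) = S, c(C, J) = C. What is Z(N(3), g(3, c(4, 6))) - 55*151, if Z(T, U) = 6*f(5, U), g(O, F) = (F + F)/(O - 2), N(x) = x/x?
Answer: -8275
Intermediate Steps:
N(x) = 1
g(O, F) = 2*F/(-2 + O) (g(O, F) = (2*F)/(-2 + O) = 2*F/(-2 + O))
Z(T, U) = 30 (Z(T, U) = 6*5 = 30)
Z(N(3), g(3, c(4, 6))) - 55*151 = 30 - 55*151 = 30 - 8305 = -8275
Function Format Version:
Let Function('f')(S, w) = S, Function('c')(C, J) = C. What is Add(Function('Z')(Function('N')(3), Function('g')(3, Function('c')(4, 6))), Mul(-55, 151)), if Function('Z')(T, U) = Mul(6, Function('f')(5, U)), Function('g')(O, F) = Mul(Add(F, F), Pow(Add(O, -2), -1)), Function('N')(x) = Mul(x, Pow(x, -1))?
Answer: -8275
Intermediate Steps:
Function('N')(x) = 1
Function('g')(O, F) = Mul(2, F, Pow(Add(-2, O), -1)) (Function('g')(O, F) = Mul(Mul(2, F), Pow(Add(-2, O), -1)) = Mul(2, F, Pow(Add(-2, O), -1)))
Function('Z')(T, U) = 30 (Function('Z')(T, U) = Mul(6, 5) = 30)
Add(Function('Z')(Function('N')(3), Function('g')(3, Function('c')(4, 6))), Mul(-55, 151)) = Add(30, Mul(-55, 151)) = Add(30, -8305) = -8275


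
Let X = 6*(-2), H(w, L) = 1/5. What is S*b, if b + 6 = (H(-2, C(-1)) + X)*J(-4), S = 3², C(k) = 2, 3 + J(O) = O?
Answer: 3447/5 ≈ 689.40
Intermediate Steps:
J(O) = -3 + O
S = 9
H(w, L) = ⅕
X = -12
b = 383/5 (b = -6 + (⅕ - 12)*(-3 - 4) = -6 - 59/5*(-7) = -6 + 413/5 = 383/5 ≈ 76.600)
S*b = 9*(383/5) = 3447/5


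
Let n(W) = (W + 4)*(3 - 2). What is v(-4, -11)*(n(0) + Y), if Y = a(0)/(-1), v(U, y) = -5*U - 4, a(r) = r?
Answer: 64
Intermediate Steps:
n(W) = 4 + W (n(W) = (4 + W)*1 = 4 + W)
v(U, y) = -4 - 5*U
Y = 0 (Y = 0/(-1) = -1*0 = 0)
v(-4, -11)*(n(0) + Y) = (-4 - 5*(-4))*((4 + 0) + 0) = (-4 + 20)*(4 + 0) = 16*4 = 64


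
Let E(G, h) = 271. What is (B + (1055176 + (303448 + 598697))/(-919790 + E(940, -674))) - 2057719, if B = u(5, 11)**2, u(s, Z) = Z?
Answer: -1892002412683/919519 ≈ -2.0576e+6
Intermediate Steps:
B = 121 (B = 11**2 = 121)
(B + (1055176 + (303448 + 598697))/(-919790 + E(940, -674))) - 2057719 = (121 + (1055176 + (303448 + 598697))/(-919790 + 271)) - 2057719 = (121 + (1055176 + 902145)/(-919519)) - 2057719 = (121 + 1957321*(-1/919519)) - 2057719 = (121 - 1957321/919519) - 2057719 = 109304478/919519 - 2057719 = -1892002412683/919519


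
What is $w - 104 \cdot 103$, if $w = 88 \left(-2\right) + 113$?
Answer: $-10775$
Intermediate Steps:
$w = -63$ ($w = -176 + 113 = -63$)
$w - 104 \cdot 103 = -63 - 104 \cdot 103 = -63 - 10712 = -10775$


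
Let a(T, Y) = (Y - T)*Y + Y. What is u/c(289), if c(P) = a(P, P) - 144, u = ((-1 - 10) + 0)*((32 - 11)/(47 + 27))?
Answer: -231/10730 ≈ -0.021528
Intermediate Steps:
a(T, Y) = Y + Y*(Y - T) (a(T, Y) = Y*(Y - T) + Y = Y + Y*(Y - T))
u = -231/74 (u = (-11 + 0)*(21/74) = -231/74 ≈ -3.1216)
c(P) = -144 + P (c(P) = P*(1 + P - P) - 144 = P*1 - 144 = P - 144 = -144 + P)
u/c(289) = -231/(74*(-144 + 289)) = -231/74/145 = -231/74*1/145 = -231/10730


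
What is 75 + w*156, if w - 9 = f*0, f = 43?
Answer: 1479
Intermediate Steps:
w = 9 (w = 9 + 43*0 = 9 + 0 = 9)
75 + w*156 = 75 + 9*156 = 75 + 1404 = 1479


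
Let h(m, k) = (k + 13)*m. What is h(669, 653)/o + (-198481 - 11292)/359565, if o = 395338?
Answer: 38637192868/71074853985 ≈ 0.54361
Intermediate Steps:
h(m, k) = m*(13 + k) (h(m, k) = (13 + k)*m = m*(13 + k))
h(669, 653)/o + (-198481 - 11292)/359565 = (669*(13 + 653))/395338 + (-198481 - 11292)/359565 = (669*666)*(1/395338) - 209773*1/359565 = 445554*(1/395338) - 209773/359565 = 222777/197669 - 209773/359565 = 38637192868/71074853985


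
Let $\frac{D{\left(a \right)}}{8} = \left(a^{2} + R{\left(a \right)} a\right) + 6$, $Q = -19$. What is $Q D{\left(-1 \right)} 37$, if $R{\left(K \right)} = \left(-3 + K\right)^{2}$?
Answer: $50616$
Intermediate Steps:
$D{\left(a \right)} = 48 + 8 a^{2} + 8 a \left(-3 + a\right)^{2}$ ($D{\left(a \right)} = 8 \left(\left(a^{2} + \left(-3 + a\right)^{2} a\right) + 6\right) = 8 \left(\left(a^{2} + a \left(-3 + a\right)^{2}\right) + 6\right) = 8 \left(6 + a^{2} + a \left(-3 + a\right)^{2}\right) = 48 + 8 a^{2} + 8 a \left(-3 + a\right)^{2}$)
$Q D{\left(-1 \right)} 37 = - 19 \left(48 + 8 \left(-1\right)^{2} + 8 \left(-1\right) \left(-3 - 1\right)^{2}\right) 37 = - 19 \left(48 + 8 \cdot 1 + 8 \left(-1\right) \left(-4\right)^{2}\right) 37 = - 19 \left(48 + 8 + 8 \left(-1\right) 16\right) 37 = - 19 \left(48 + 8 - 128\right) 37 = \left(-19\right) \left(-72\right) 37 = 1368 \cdot 37 = 50616$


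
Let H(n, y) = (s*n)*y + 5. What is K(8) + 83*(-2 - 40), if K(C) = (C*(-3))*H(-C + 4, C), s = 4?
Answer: -534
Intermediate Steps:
H(n, y) = 5 + 4*n*y (H(n, y) = (4*n)*y + 5 = 4*n*y + 5 = 5 + 4*n*y)
K(C) = -3*C*(5 + 4*C*(4 - C)) (K(C) = (C*(-3))*(5 + 4*(-C + 4)*C) = (-3*C)*(5 + 4*(4 - C)*C) = (-3*C)*(5 + 4*C*(4 - C)) = -3*C*(5 + 4*C*(4 - C)))
K(8) + 83*(-2 - 40) = 3*8*(-5 + 4*8*(-4 + 8)) + 83*(-2 - 40) = 3*8*(-5 + 4*8*4) + 83*(-42) = 3*8*(-5 + 128) - 3486 = 3*8*123 - 3486 = 2952 - 3486 = -534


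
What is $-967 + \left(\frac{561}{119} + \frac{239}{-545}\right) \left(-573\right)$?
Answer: $- \frac{13035881}{3815} \approx -3417.0$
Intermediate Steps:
$-967 + \left(\frac{561}{119} + \frac{239}{-545}\right) \left(-573\right) = -967 + \left(561 \cdot \frac{1}{119} + 239 \left(- \frac{1}{545}\right)\right) \left(-573\right) = -967 + \left(\frac{33}{7} - \frac{239}{545}\right) \left(-573\right) = -967 + \frac{16312}{3815} \left(-573\right) = -967 - \frac{9346776}{3815} = - \frac{13035881}{3815}$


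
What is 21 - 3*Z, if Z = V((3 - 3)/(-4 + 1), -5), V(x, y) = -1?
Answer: 24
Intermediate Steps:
Z = -1
21 - 3*Z = 21 - 3*(-1) = 21 + 3 = 24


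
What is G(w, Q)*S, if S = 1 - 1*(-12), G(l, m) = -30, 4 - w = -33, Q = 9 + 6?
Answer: -390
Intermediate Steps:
Q = 15
w = 37 (w = 4 - 1*(-33) = 4 + 33 = 37)
S = 13 (S = 1 + 12 = 13)
G(w, Q)*S = -30*13 = -390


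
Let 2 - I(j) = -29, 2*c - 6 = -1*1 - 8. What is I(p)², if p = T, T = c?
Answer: 961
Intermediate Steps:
c = -3/2 (c = 3 + (-1*1 - 8)/2 = 3 + (-1 - 8)/2 = 3 + (½)*(-9) = 3 - 9/2 = -3/2 ≈ -1.5000)
T = -3/2 ≈ -1.5000
p = -3/2 ≈ -1.5000
I(j) = 31 (I(j) = 2 - 1*(-29) = 2 + 29 = 31)
I(p)² = 31² = 961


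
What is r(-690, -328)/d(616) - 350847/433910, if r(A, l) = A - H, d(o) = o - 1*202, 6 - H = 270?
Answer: -55016053/29939790 ≈ -1.8376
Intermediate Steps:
H = -264 (H = 6 - 1*270 = 6 - 270 = -264)
d(o) = -202 + o (d(o) = o - 202 = -202 + o)
r(A, l) = 264 + A (r(A, l) = A - 1*(-264) = A + 264 = 264 + A)
r(-690, -328)/d(616) - 350847/433910 = (264 - 690)/(-202 + 616) - 350847/433910 = -426/414 - 350847*1/433910 = -426*1/414 - 350847/433910 = -71/69 - 350847/433910 = -55016053/29939790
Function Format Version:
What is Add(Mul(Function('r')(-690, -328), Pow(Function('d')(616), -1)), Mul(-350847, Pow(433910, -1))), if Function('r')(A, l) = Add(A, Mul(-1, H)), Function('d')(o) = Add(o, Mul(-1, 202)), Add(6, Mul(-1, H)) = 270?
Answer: Rational(-55016053, 29939790) ≈ -1.8376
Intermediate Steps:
H = -264 (H = Add(6, Mul(-1, 270)) = Add(6, -270) = -264)
Function('d')(o) = Add(-202, o) (Function('d')(o) = Add(o, -202) = Add(-202, o))
Function('r')(A, l) = Add(264, A) (Function('r')(A, l) = Add(A, Mul(-1, -264)) = Add(A, 264) = Add(264, A))
Add(Mul(Function('r')(-690, -328), Pow(Function('d')(616), -1)), Mul(-350847, Pow(433910, -1))) = Add(Mul(Add(264, -690), Pow(Add(-202, 616), -1)), Mul(-350847, Pow(433910, -1))) = Add(Mul(-426, Pow(414, -1)), Mul(-350847, Rational(1, 433910))) = Add(Mul(-426, Rational(1, 414)), Rational(-350847, 433910)) = Add(Rational(-71, 69), Rational(-350847, 433910)) = Rational(-55016053, 29939790)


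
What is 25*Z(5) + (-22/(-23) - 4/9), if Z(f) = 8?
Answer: 41506/207 ≈ 200.51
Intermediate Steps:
25*Z(5) + (-22/(-23) - 4/9) = 25*8 + (-22/(-23) - 4/9) = 200 + (-22*(-1/23) - 4*⅑) = 200 + (22/23 - 4/9) = 200 + 106/207 = 41506/207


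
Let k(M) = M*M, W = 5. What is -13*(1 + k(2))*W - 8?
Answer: -333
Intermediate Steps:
k(M) = M²
-13*(1 + k(2))*W - 8 = -13*(1 + 2²)*5 - 8 = -13*(1 + 4)*5 - 8 = -65*5 - 8 = -13*25 - 8 = -325 - 8 = -333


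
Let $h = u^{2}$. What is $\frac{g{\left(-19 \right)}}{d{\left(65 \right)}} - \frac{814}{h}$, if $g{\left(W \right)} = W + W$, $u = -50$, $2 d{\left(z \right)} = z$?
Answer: $- \frac{24291}{16250} \approx -1.4948$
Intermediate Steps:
$d{\left(z \right)} = \frac{z}{2}$
$g{\left(W \right)} = 2 W$
$h = 2500$ ($h = \left(-50\right)^{2} = 2500$)
$\frac{g{\left(-19 \right)}}{d{\left(65 \right)}} - \frac{814}{h} = \frac{2 \left(-19\right)}{\frac{1}{2} \cdot 65} - \frac{814}{2500} = - \frac{38}{\frac{65}{2}} - \frac{407}{1250} = \left(-38\right) \frac{2}{65} - \frac{407}{1250} = - \frac{76}{65} - \frac{407}{1250} = - \frac{24291}{16250}$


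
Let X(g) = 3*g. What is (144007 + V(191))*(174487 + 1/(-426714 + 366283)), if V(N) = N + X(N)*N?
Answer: 2674498221405336/60431 ≈ 4.4257e+10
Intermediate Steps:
V(N) = N + 3*N² (V(N) = N + (3*N)*N = N + 3*N²)
(144007 + V(191))*(174487 + 1/(-426714 + 366283)) = (144007 + 191*(1 + 3*191))*(174487 + 1/(-426714 + 366283)) = (144007 + 191*(1 + 573))*(174487 + 1/(-60431)) = (144007 + 191*574)*(174487 - 1/60431) = (144007 + 109634)*(10544423896/60431) = 253641*(10544423896/60431) = 2674498221405336/60431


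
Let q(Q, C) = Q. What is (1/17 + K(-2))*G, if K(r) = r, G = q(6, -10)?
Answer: -198/17 ≈ -11.647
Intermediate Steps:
G = 6
(1/17 + K(-2))*G = (1/17 - 2)*6 = -33/17*6 = -198/17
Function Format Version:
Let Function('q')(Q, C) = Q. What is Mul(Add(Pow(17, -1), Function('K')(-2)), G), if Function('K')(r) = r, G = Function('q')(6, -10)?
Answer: Rational(-198, 17) ≈ -11.647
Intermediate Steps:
G = 6
Mul(Add(Pow(17, -1), Function('K')(-2)), G) = Mul(Add(Pow(17, -1), -2), 6) = Mul(Add(Rational(1, 17), -2), 6) = Mul(Rational(-33, 17), 6) = Rational(-198, 17)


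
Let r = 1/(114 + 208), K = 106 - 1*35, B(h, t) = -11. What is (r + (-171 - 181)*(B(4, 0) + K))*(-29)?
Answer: 197218531/322 ≈ 6.1248e+5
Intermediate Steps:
K = 71 (K = 106 - 35 = 71)
r = 1/322 ≈ 0.0031056
(r + (-171 - 181)*(B(4, 0) + K))*(-29) = (1/322 + (-171 - 181)*(-11 + 71))*(-29) = (1/322 - 352*60)*(-29) = (1/322 - 21120)*(-29) = -6800639/322*(-29) = 197218531/322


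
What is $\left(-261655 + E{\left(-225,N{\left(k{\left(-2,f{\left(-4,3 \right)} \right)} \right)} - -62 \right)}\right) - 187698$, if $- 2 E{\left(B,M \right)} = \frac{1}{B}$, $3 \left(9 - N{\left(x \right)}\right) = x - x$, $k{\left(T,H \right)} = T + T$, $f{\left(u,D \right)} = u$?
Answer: $- \frac{202208849}{450} \approx -4.4935 \cdot 10^{5}$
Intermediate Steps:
$k{\left(T,H \right)} = 2 T$
$N{\left(x \right)} = 9$ ($N{\left(x \right)} = 9 - \frac{x - x}{3} = 9 - 0 = 9 + 0 = 9$)
$E{\left(B,M \right)} = - \frac{1}{2 B}$
$\left(-261655 + E{\left(-225,N{\left(k{\left(-2,f{\left(-4,3 \right)} \right)} \right)} - -62 \right)}\right) - 187698 = \left(-261655 - \frac{1}{2 \left(-225\right)}\right) - 187698 = \left(-261655 - - \frac{1}{450}\right) - 187698 = \left(-261655 + \frac{1}{450}\right) - 187698 = - \frac{117744749}{450} - 187698 = - \frac{202208849}{450}$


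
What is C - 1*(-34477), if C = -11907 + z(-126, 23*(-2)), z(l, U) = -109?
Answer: 22461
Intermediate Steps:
C = -12016 (C = -11907 - 109 = -12016)
C - 1*(-34477) = -12016 - 1*(-34477) = -12016 + 34477 = 22461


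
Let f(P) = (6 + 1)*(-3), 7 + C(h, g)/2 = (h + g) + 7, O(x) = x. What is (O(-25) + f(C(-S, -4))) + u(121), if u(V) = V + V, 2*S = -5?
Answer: 196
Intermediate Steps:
S = -5/2 (S = (½)*(-5) = -5/2 ≈ -2.5000)
C(h, g) = 2*g + 2*h (C(h, g) = -14 + 2*((h + g) + 7) = -14 + 2*((g + h) + 7) = -14 + 2*(7 + g + h) = -14 + (14 + 2*g + 2*h) = 2*g + 2*h)
f(P) = -21 (f(P) = 7*(-3) = -21)
u(V) = 2*V
(O(-25) + f(C(-S, -4))) + u(121) = (-25 - 21) + 2*121 = -46 + 242 = 196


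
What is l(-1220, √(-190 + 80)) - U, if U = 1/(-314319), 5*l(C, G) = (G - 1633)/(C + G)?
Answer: 20874906286/77977829115 + 413*I*√110/7442550 ≈ 0.2677 + 0.000582*I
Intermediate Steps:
l(C, G) = (-1633 + G)/(5*(C + G)) (l(C, G) = ((G - 1633)/(C + G))/5 = ((-1633 + G)/(C + G))/5 = (-1633 + G)/(5*(C + G)))
U = -1/314319 ≈ -3.1815e-6
l(-1220, √(-190 + 80)) - U = (-1633 + √(-190 + 80))/(5*(-1220 + √(-190 + 80))) - 1*(-1/314319) = (-1633 + √(-110))/(5*(-1220 + √(-110))) + 1/314319 = (-1633 + I*√110)/(5*(-1220 + I*√110)) + 1/314319 = 1/314319 + (-1633 + I*√110)/(5*(-1220 + I*√110))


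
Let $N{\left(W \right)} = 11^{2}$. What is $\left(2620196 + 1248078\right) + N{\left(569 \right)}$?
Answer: $3868395$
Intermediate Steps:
$N{\left(W \right)} = 121$
$\left(2620196 + 1248078\right) + N{\left(569 \right)} = \left(2620196 + 1248078\right) + 121 = 3868274 + 121 = 3868395$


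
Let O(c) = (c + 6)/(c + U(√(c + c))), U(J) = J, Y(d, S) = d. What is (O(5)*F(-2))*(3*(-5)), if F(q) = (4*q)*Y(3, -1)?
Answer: 1320 - 264*√10 ≈ 485.16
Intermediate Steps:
O(c) = (6 + c)/(c + √2*√c) (O(c) = (c + 6)/(c + √(c + c)) = (6 + c)/(c + √(2*c)) = (6 + c)/(c + √2*√c))
F(q) = 12*q (F(q) = (4*q)*3 = 12*q)
(O(5)*F(-2))*(3*(-5)) = (((6 + 5)/(5 + √2*√5))*(12*(-2)))*(3*(-5)) = ((11/(5 + √10))*(-24))*(-15) = -264/(5 + √10)*(-15) = 3960/(5 + √10)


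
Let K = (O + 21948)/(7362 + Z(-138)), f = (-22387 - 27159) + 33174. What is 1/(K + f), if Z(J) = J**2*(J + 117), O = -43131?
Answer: -130854/2142334627 ≈ -6.1080e-5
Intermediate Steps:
f = -16372 (f = -49546 + 33174 = -16372)
Z(J) = J**2*(117 + J)
K = 7061/130854 (K = (-43131 + 21948)/(7362 + (-138)**2*(117 - 138)) = -21183/(7362 + 19044*(-21)) = -21183/(7362 - 399924) = -21183/(-392562) = -21183*(-1/392562) = 7061/130854 ≈ 0.053961)
1/(K + f) = 1/(7061/130854 - 16372) = 1/(-2142334627/130854) = -130854/2142334627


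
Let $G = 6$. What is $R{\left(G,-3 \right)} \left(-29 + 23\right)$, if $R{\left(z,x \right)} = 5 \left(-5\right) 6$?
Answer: $900$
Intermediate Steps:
$R{\left(z,x \right)} = -150$ ($R{\left(z,x \right)} = \left(-25\right) 6 = -150$)
$R{\left(G,-3 \right)} \left(-29 + 23\right) = - 150 \left(-29 + 23\right) = \left(-150\right) \left(-6\right) = 900$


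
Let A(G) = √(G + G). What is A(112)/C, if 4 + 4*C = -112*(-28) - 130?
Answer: 8*√14/1501 ≈ 0.019942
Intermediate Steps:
A(G) = √2*√G (A(G) = √(2*G) = √2*√G)
C = 1501/2 (C = -1 + (-112*(-28) - 130)/4 = -1 + (3136 - 130)/4 = -1 + (¼)*3006 = -1 + 1503/2 = 1501/2 ≈ 750.50)
A(112)/C = (√2*√112)/(1501/2) = (√2*(4*√7))*(2/1501) = (4*√14)*(2/1501) = 8*√14/1501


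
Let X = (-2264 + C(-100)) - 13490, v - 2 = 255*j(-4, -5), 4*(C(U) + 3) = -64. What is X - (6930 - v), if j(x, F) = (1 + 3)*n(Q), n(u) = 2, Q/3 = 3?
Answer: -20661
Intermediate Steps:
Q = 9 (Q = 3*3 = 9)
C(U) = -19 (C(U) = -3 + (¼)*(-64) = -3 - 16 = -19)
j(x, F) = 8 (j(x, F) = (1 + 3)*2 = 4*2 = 8)
v = 2042 (v = 2 + 255*8 = 2 + 2040 = 2042)
X = -15773 (X = (-2264 - 19) - 13490 = -2283 - 13490 = -15773)
X - (6930 - v) = -15773 - (6930 - 1*2042) = -15773 - (6930 - 2042) = -15773 - 1*4888 = -15773 - 4888 = -20661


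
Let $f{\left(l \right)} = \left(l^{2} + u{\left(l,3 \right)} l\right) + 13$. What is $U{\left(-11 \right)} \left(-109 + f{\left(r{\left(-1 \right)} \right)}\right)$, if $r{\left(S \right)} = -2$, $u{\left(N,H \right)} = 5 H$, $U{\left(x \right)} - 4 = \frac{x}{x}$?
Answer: $-610$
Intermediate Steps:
$U{\left(x \right)} = 5$ ($U{\left(x \right)} = 4 + \frac{x}{x} = 4 + 1 = 5$)
$f{\left(l \right)} = 13 + l^{2} + 15 l$ ($f{\left(l \right)} = \left(l^{2} + 5 \cdot 3 l\right) + 13 = \left(l^{2} + 15 l\right) + 13 = 13 + l^{2} + 15 l$)
$U{\left(-11 \right)} \left(-109 + f{\left(r{\left(-1 \right)} \right)}\right) = 5 \left(-109 + \left(13 + \left(-2\right)^{2} + 15 \left(-2\right)\right)\right) = 5 \left(-109 + \left(13 + 4 - 30\right)\right) = 5 \left(-109 - 13\right) = 5 \left(-122\right) = -610$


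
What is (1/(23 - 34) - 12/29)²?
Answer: 25921/101761 ≈ 0.25472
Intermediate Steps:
(1/(23 - 34) - 12/29)² = (1/(-11) - 12*1/29)² = (-1/11 - 12/29)² = (-161/319)² = 25921/101761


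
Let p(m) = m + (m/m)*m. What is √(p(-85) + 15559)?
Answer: √15389 ≈ 124.05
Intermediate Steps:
p(m) = 2*m (p(m) = m + 1*m = m + m = 2*m)
√(p(-85) + 15559) = √(2*(-85) + 15559) = √(-170 + 15559) = √15389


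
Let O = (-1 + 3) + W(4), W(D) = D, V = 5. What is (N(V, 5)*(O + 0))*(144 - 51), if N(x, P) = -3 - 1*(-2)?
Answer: -558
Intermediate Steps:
N(x, P) = -1 (N(x, P) = -3 + 2 = -1)
O = 6 (O = (-1 + 3) + 4 = 2 + 4 = 6)
(N(V, 5)*(O + 0))*(144 - 51) = (-(6 + 0))*(144 - 51) = -1*6*93 = -6*93 = -558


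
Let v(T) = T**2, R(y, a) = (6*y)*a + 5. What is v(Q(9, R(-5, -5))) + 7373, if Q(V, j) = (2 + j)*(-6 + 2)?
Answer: 401757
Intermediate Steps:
R(y, a) = 5 + 6*a*y (R(y, a) = 6*a*y + 5 = 5 + 6*a*y)
Q(V, j) = -8 - 4*j (Q(V, j) = (2 + j)*(-4) = -8 - 4*j)
v(Q(9, R(-5, -5))) + 7373 = (-8 - 4*(5 + 6*(-5)*(-5)))**2 + 7373 = (-8 - 4*(5 + 150))**2 + 7373 = (-8 - 4*155)**2 + 7373 = (-8 - 620)**2 + 7373 = (-628)**2 + 7373 = 394384 + 7373 = 401757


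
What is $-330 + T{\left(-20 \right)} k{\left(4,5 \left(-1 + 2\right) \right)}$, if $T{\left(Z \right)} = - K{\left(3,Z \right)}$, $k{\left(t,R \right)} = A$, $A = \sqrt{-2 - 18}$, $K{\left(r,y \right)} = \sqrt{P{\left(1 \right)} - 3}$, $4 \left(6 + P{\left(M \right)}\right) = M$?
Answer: $-330 + 5 \sqrt{7} \approx -316.77$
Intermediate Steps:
$P{\left(M \right)} = -6 + \frac{M}{4}$
$K{\left(r,y \right)} = \frac{i \sqrt{35}}{2}$ ($K{\left(r,y \right)} = \sqrt{\left(-6 + \frac{1}{4} \cdot 1\right) - 3} = \sqrt{\left(-6 + \frac{1}{4}\right) - 3} = \sqrt{- \frac{23}{4} - 3} = \sqrt{- \frac{35}{4}} = \frac{i \sqrt{35}}{2}$)
$A = 2 i \sqrt{5}$ ($A = \sqrt{-20} = 2 i \sqrt{5} \approx 4.4721 i$)
$k{\left(t,R \right)} = 2 i \sqrt{5}$
$T{\left(Z \right)} = - \frac{i \sqrt{35}}{2}$
$-330 + T{\left(-20 \right)} k{\left(4,5 \left(-1 + 2\right) \right)} = -330 + - \frac{i \sqrt{35}}{2} \cdot 2 i \sqrt{5} = -330 + 5 \sqrt{7}$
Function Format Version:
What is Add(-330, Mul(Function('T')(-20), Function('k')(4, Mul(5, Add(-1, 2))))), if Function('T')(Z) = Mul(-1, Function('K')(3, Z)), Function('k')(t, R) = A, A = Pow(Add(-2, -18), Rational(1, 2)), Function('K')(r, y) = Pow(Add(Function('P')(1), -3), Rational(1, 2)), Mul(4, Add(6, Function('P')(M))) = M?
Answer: Add(-330, Mul(5, Pow(7, Rational(1, 2)))) ≈ -316.77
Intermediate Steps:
Function('P')(M) = Add(-6, Mul(Rational(1, 4), M))
Function('K')(r, y) = Mul(Rational(1, 2), I, Pow(35, Rational(1, 2))) (Function('K')(r, y) = Pow(Add(Add(-6, Mul(Rational(1, 4), 1)), -3), Rational(1, 2)) = Pow(Add(Add(-6, Rational(1, 4)), -3), Rational(1, 2)) = Pow(Add(Rational(-23, 4), -3), Rational(1, 2)) = Pow(Rational(-35, 4), Rational(1, 2)) = Mul(Rational(1, 2), I, Pow(35, Rational(1, 2))))
A = Mul(2, I, Pow(5, Rational(1, 2))) (A = Pow(-20, Rational(1, 2)) = Mul(2, I, Pow(5, Rational(1, 2))) ≈ Mul(4.4721, I))
Function('k')(t, R) = Mul(2, I, Pow(5, Rational(1, 2)))
Function('T')(Z) = Mul(Rational(-1, 2), I, Pow(35, Rational(1, 2))) (Function('T')(Z) = Mul(-1, Mul(Rational(1, 2), I, Pow(35, Rational(1, 2)))) = Mul(Rational(-1, 2), I, Pow(35, Rational(1, 2))))
Add(-330, Mul(Function('T')(-20), Function('k')(4, Mul(5, Add(-1, 2))))) = Add(-330, Mul(Mul(Rational(-1, 2), I, Pow(35, Rational(1, 2))), Mul(2, I, Pow(5, Rational(1, 2))))) = Add(-330, Mul(5, Pow(7, Rational(1, 2))))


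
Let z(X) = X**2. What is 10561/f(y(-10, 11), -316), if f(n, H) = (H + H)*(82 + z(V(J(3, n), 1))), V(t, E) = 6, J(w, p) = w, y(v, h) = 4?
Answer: -179/1264 ≈ -0.14161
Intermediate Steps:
f(n, H) = 236*H (f(n, H) = (H + H)*(82 + 6**2) = (2*H)*(82 + 36) = (2*H)*118 = 236*H)
10561/f(y(-10, 11), -316) = 10561/((236*(-316))) = 10561/(-74576) = 10561*(-1/74576) = -179/1264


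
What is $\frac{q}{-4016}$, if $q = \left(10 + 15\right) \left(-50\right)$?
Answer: $\frac{625}{2008} \approx 0.31125$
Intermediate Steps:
$q = -1250$ ($q = 25 \left(-50\right) = -1250$)
$\frac{q}{-4016} = - \frac{1250}{-4016} = \left(-1250\right) \left(- \frac{1}{4016}\right) = \frac{625}{2008}$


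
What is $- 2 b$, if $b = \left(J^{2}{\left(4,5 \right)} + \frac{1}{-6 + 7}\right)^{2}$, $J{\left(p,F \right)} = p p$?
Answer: $-132098$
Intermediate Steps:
$J{\left(p,F \right)} = p^{2}$
$b = 66049$ ($b = \left(\left(4^{2}\right)^{2} + \frac{1}{-6 + 7}\right)^{2} = \left(16^{2} + 1^{-1}\right)^{2} = \left(256 + 1\right)^{2} = 257^{2} = 66049$)
$- 2 b = \left(-2\right) 66049 = -132098$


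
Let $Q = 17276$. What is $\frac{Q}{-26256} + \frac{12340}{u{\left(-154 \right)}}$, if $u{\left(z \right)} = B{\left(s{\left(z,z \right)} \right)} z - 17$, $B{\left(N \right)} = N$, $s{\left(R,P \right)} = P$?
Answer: $- \frac{21356221}{155560236} \approx -0.13729$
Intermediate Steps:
$u{\left(z \right)} = -17 + z^{2}$ ($u{\left(z \right)} = z z - 17 = z^{2} - 17 = -17 + z^{2}$)
$\frac{Q}{-26256} + \frac{12340}{u{\left(-154 \right)}} = \frac{17276}{-26256} + \frac{12340}{-17 + \left(-154\right)^{2}} = 17276 \left(- \frac{1}{26256}\right) + \frac{12340}{-17 + 23716} = - \frac{4319}{6564} + \frac{12340}{23699} = - \frac{21356221}{155560236}$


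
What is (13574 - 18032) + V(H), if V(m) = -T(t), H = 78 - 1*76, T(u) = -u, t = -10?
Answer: -4468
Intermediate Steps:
H = 2 (H = 78 - 76 = 2)
V(m) = -10 (V(m) = -(-1)*(-10) = -1*10 = -10)
(13574 - 18032) + V(H) = (13574 - 18032) - 10 = -4458 - 10 = -4468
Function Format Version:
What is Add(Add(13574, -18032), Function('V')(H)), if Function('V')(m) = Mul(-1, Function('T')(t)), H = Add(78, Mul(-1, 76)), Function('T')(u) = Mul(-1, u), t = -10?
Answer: -4468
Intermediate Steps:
H = 2 (H = Add(78, -76) = 2)
Function('V')(m) = -10 (Function('V')(m) = Mul(-1, Mul(-1, -10)) = Mul(-1, 10) = -10)
Add(Add(13574, -18032), Function('V')(H)) = Add(Add(13574, -18032), -10) = Add(-4458, -10) = -4468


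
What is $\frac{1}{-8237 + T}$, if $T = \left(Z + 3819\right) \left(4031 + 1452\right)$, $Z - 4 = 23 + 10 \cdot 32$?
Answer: $\frac{1}{22833941} \approx 4.3794 \cdot 10^{-8}$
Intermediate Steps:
$Z = 347$ ($Z = 4 + \left(23 + 10 \cdot 32\right) = 4 + \left(23 + 320\right) = 4 + 343 = 347$)
$T = 22842178$ ($T = \left(347 + 3819\right) \left(4031 + 1452\right) = 4166 \cdot 5483 = 22842178$)
$\frac{1}{-8237 + T} = \frac{1}{-8237 + 22842178} = \frac{1}{22833941}$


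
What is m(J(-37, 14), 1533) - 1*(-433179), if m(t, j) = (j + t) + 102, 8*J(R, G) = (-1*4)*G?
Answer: 434807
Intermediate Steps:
J(R, G) = -G/2 (J(R, G) = ((-1*4)*G)/8 = (-4*G)/8 = -G/2)
m(t, j) = 102 + j + t
m(J(-37, 14), 1533) - 1*(-433179) = (102 + 1533 - 1/2*14) - 1*(-433179) = (102 + 1533 - 7) + 433179 = 1628 + 433179 = 434807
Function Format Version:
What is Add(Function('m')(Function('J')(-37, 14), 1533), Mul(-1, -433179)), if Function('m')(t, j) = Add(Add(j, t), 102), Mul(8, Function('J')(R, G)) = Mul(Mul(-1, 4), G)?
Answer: 434807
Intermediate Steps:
Function('J')(R, G) = Mul(Rational(-1, 2), G) (Function('J')(R, G) = Mul(Rational(1, 8), Mul(Mul(-1, 4), G)) = Mul(Rational(1, 8), Mul(-4, G)) = Mul(Rational(-1, 2), G))
Function('m')(t, j) = Add(102, j, t)
Add(Function('m')(Function('J')(-37, 14), 1533), Mul(-1, -433179)) = Add(Add(102, 1533, Mul(Rational(-1, 2), 14)), Mul(-1, -433179)) = Add(Add(102, 1533, -7), 433179) = Add(1628, 433179) = 434807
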